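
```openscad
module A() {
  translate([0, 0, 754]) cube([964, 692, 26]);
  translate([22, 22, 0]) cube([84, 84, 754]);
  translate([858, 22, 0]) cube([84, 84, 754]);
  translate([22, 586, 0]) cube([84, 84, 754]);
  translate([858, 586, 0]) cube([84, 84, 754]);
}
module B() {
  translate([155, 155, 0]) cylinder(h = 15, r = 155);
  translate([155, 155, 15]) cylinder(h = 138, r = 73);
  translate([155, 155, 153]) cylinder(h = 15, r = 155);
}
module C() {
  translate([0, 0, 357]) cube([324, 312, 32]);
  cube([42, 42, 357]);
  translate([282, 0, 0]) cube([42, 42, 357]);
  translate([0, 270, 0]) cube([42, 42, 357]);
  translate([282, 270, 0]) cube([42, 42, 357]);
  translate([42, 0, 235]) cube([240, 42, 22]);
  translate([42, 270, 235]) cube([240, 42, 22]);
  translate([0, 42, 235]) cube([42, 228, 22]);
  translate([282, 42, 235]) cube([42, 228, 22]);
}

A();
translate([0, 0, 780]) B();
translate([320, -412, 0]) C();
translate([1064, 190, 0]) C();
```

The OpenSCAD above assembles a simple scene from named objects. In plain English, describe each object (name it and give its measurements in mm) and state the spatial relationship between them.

A is a table: top 964 mm (x) × 692 mm (y), 26 mm thick, upper face at z = 780 mm, on four 84×84 mm square legs, each inset 22 mm from the nearest pair of top edges, running from z = 0 to the bottom of the top.

B is a spool: two coaxial disc flanges of radius 155 mm and thickness 15 mm, joined by a core cylinder of radius 73 mm and height 138 mm. The lower flange rests on z = 0 and the three cylinders share a vertical axis.

C is a simple wooden stool: a rectangular seat 324 mm (x) by 312 mm (y), 32 mm thick, top face at z = 389 mm, on four square legs, each 42×42 mm in cross-section. The legs rest on z = 0, each flush with a corner of the seat. Four stretchers, 42 mm wide and 22 mm tall, connect adjacent legs with their undersides at z = 235 mm, each running between the inner faces of the legs it joins and aligned with the legs' outer faces on the other axis.

The spool is on top of the table. Two stools sit around the table at the −y, +x sides.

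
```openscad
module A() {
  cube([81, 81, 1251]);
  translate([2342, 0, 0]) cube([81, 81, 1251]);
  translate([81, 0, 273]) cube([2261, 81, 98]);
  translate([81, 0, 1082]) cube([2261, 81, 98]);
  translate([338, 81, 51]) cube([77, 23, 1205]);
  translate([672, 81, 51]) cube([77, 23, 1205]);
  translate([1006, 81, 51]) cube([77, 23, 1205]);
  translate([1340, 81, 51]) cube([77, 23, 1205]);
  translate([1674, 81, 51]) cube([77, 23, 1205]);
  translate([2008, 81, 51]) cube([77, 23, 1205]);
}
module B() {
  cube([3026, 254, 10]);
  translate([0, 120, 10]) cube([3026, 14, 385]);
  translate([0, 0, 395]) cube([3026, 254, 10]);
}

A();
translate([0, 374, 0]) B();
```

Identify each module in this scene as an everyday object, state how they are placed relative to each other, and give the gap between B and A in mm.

A is a fence section. B is an I-beam. The I-beam is on the floor beside the fence section on its +y side. The gap between the I-beam and the fence section is 270 mm.

The I-beam's nearest face is 270 mm from the fence section's +y face.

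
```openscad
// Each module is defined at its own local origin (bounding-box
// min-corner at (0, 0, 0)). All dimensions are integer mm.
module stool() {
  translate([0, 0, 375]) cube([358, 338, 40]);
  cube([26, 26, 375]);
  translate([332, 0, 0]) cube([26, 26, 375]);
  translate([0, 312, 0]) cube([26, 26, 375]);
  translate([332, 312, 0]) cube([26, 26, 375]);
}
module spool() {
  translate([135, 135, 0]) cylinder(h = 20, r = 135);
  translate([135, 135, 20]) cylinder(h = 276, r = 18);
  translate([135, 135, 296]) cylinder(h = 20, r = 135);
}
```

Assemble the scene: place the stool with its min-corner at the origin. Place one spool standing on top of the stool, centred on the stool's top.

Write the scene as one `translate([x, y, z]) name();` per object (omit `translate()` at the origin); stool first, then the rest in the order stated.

stool();
translate([44, 34, 415]) spool();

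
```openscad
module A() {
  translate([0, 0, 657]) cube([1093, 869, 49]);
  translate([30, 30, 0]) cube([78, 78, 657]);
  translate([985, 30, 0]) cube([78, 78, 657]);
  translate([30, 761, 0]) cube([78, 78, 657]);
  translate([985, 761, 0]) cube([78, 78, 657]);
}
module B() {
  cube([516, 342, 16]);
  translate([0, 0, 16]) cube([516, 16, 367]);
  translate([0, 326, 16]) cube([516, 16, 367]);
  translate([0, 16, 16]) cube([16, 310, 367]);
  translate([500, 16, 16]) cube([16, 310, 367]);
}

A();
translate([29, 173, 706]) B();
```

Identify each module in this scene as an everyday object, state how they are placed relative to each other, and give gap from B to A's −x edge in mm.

The open box's min-x is at 29; the table's min-x is 0; gap = 29 mm.

A is a table. B is an open box. The open box is on top of the table. The gap from the open box to the table's −x edge is 29 mm.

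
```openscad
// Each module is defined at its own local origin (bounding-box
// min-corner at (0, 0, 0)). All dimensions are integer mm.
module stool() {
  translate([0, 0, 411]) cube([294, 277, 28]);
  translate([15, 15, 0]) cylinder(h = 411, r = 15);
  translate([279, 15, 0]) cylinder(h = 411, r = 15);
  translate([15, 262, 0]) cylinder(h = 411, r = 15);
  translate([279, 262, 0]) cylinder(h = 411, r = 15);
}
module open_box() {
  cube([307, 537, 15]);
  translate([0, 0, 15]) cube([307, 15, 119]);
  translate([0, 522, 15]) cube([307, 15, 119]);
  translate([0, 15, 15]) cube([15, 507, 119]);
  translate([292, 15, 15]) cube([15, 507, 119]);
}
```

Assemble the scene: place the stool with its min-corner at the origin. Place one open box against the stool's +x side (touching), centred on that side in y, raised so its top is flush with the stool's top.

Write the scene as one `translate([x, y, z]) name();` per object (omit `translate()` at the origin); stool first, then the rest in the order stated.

stool();
translate([294, -130, 305]) open_box();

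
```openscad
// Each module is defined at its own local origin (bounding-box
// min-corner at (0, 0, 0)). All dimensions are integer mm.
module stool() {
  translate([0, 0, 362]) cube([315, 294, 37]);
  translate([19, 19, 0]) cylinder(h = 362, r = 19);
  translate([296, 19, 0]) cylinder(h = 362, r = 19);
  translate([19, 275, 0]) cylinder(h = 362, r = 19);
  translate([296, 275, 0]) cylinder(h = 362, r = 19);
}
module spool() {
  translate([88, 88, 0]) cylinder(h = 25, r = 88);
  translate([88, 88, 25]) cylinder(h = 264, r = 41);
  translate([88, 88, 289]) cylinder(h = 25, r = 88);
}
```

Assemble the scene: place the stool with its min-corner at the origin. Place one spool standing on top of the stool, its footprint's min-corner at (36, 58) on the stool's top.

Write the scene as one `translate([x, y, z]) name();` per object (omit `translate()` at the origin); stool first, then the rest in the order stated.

stool();
translate([36, 58, 399]) spool();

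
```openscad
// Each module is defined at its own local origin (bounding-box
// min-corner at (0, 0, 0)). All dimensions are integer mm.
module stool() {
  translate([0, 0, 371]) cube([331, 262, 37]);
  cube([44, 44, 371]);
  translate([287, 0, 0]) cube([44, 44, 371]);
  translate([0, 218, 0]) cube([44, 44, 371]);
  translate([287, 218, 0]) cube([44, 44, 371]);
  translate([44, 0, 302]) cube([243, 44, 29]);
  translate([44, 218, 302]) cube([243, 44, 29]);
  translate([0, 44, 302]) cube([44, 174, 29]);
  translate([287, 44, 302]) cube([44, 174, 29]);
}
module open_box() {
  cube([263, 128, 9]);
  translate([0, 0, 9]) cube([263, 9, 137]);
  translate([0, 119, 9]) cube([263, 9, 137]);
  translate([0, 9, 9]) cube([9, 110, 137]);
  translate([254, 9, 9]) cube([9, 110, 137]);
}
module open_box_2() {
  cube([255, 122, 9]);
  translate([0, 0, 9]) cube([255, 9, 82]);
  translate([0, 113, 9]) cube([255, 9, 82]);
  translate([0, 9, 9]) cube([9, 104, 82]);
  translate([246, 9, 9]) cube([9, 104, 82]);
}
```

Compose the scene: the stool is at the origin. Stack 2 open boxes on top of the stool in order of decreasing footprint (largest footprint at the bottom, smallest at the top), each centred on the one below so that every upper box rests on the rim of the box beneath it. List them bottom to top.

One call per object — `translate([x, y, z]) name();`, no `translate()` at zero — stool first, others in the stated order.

stool();
translate([34, 67, 408]) open_box();
translate([38, 70, 554]) open_box_2();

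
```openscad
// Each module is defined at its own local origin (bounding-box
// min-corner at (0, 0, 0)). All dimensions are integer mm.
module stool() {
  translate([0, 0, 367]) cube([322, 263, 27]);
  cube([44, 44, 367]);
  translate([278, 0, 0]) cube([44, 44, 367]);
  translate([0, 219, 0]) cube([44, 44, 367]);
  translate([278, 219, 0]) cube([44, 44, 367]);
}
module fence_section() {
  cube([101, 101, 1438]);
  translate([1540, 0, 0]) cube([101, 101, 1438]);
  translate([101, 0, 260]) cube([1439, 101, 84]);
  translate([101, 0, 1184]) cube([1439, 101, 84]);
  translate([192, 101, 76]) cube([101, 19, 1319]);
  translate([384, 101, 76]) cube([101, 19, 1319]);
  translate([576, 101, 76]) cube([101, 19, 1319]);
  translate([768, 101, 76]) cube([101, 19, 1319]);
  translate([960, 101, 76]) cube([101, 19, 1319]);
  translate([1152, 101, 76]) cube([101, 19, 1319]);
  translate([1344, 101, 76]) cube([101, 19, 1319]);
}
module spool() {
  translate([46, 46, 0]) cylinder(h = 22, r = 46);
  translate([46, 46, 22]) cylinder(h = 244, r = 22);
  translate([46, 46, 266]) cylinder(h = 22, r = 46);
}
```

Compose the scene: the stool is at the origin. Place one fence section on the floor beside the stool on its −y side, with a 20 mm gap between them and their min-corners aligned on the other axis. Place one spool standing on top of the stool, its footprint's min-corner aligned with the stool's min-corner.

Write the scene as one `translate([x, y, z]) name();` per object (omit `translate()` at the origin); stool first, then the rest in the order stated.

stool();
translate([0, -140, 0]) fence_section();
translate([0, 0, 394]) spool();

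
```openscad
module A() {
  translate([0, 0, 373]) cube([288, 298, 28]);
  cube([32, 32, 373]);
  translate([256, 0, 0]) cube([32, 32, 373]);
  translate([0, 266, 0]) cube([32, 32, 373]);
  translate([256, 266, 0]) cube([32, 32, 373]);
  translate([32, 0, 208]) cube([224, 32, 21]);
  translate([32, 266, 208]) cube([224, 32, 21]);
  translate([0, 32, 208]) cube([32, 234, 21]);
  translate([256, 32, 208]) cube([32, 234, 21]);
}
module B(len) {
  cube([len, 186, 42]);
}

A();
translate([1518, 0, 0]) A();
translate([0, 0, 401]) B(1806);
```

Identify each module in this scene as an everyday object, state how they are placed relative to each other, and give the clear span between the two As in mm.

A is a stool. B is a beam. A beam spans the tops of two stools. The clear span between the two stools is 1230 mm.

Second stool starts at x = 1518; first ends at x = 288; clear span = 1518 − 288 = 1230 mm.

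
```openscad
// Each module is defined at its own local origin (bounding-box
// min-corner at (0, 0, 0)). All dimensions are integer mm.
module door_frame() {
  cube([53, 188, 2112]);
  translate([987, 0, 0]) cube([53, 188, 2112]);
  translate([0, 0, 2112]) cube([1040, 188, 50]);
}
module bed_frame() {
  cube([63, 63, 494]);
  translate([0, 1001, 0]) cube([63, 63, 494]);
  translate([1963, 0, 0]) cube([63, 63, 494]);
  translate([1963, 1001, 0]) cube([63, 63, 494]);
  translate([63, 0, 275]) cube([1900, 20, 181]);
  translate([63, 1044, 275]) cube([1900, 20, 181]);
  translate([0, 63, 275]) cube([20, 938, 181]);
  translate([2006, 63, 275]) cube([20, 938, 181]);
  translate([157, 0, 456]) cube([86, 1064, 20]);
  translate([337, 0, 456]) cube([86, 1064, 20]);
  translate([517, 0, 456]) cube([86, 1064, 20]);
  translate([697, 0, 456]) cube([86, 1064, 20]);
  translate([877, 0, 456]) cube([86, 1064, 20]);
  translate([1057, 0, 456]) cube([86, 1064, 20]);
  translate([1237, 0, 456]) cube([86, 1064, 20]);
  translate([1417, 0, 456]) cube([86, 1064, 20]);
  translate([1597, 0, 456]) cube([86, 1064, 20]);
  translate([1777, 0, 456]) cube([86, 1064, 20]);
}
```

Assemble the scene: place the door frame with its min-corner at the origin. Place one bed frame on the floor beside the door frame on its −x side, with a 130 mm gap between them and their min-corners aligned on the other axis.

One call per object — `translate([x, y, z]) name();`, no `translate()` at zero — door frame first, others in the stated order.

door_frame();
translate([-2156, 0, 0]) bed_frame();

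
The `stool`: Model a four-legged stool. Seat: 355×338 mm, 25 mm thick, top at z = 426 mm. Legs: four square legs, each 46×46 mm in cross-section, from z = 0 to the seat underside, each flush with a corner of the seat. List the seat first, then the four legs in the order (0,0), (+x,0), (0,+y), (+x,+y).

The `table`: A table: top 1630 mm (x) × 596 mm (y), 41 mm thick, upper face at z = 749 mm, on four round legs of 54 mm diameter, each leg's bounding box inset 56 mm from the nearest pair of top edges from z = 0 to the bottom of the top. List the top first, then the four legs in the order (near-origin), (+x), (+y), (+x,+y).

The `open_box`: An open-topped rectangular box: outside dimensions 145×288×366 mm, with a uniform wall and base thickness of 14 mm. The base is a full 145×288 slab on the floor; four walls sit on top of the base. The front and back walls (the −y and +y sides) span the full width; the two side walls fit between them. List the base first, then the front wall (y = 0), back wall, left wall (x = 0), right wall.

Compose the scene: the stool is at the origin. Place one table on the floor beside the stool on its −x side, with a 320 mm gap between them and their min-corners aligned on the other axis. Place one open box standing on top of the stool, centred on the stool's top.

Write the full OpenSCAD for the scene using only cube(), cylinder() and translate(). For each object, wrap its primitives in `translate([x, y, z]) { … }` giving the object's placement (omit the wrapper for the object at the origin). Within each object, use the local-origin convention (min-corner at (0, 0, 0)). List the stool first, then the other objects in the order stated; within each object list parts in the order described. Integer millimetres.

translate([0, 0, 401]) cube([355, 338, 25]);
cube([46, 46, 401]);
translate([309, 0, 0]) cube([46, 46, 401]);
translate([0, 292, 0]) cube([46, 46, 401]);
translate([309, 292, 0]) cube([46, 46, 401]);
translate([-1950, 0, 0]) {
  translate([0, 0, 708]) cube([1630, 596, 41]);
  translate([83, 83, 0]) cylinder(h = 708, r = 27);
  translate([1547, 83, 0]) cylinder(h = 708, r = 27);
  translate([83, 513, 0]) cylinder(h = 708, r = 27);
  translate([1547, 513, 0]) cylinder(h = 708, r = 27);
}
translate([105, 25, 426]) {
  cube([145, 288, 14]);
  translate([0, 0, 14]) cube([145, 14, 352]);
  translate([0, 274, 14]) cube([145, 14, 352]);
  translate([0, 14, 14]) cube([14, 260, 352]);
  translate([131, 14, 14]) cube([14, 260, 352]);
}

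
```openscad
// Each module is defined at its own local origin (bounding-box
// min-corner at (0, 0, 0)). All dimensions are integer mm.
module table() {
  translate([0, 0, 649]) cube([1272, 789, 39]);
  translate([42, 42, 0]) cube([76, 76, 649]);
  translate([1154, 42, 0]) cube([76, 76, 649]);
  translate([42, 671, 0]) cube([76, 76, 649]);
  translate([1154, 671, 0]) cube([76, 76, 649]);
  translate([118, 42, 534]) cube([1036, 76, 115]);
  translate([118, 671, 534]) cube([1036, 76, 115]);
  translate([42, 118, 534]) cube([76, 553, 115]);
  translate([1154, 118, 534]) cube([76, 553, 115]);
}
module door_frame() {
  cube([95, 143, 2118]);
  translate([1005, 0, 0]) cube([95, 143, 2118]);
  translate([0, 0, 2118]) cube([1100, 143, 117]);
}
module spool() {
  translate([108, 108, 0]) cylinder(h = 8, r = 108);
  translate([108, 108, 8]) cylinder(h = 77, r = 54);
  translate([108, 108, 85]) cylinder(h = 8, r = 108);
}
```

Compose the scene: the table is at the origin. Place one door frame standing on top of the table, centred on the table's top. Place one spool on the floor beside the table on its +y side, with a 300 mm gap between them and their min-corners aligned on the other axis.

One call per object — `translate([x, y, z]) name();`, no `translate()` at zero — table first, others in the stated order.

table();
translate([86, 323, 688]) door_frame();
translate([0, 1089, 0]) spool();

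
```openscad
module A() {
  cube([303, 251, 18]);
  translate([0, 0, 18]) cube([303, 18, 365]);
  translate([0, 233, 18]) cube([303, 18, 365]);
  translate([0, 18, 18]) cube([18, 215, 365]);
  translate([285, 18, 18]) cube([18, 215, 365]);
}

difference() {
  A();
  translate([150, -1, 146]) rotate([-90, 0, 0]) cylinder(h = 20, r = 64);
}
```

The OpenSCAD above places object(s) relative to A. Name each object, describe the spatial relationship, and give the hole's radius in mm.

A is an open box. The open box has a circular hole through its front wall. The hole's radius is 64 mm.

The subtracted cylinder has r = 64 mm.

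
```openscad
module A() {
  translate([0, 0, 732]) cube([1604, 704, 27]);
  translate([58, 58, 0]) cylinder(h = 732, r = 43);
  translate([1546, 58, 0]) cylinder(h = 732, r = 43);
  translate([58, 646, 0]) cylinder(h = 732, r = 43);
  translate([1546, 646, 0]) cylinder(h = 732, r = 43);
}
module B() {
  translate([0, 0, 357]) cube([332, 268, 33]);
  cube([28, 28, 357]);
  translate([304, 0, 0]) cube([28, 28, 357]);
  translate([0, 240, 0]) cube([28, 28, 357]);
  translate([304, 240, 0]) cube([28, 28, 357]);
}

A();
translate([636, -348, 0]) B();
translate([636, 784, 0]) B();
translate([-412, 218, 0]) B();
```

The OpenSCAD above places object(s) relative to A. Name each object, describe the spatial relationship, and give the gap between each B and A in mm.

A is a table. B is a stool. Three stools sit around the table at the −y, +y, −x sides. The gap between each stool and the table is 80 mm.

Each stool's nearest face is 80 mm from the table's bounding box.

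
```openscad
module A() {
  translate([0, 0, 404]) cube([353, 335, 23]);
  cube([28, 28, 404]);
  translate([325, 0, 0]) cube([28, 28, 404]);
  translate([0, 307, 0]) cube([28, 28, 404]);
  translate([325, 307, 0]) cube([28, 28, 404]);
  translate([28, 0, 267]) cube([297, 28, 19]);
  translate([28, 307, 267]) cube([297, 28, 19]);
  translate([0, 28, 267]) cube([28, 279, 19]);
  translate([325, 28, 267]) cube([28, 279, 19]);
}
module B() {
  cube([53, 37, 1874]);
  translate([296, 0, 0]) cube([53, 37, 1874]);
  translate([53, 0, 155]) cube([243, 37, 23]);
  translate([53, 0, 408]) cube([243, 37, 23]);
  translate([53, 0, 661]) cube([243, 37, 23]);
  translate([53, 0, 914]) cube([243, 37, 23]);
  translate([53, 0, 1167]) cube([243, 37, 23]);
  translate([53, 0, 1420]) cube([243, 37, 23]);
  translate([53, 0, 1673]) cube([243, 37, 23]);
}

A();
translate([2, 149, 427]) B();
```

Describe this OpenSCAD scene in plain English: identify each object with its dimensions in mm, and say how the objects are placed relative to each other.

A is a four-legged stool. The seat is a 353×335×23 mm slab whose top surface is at z = 427 mm; four square legs, each 28×28 mm in cross-section, run from the floor (z = 0) to the underside of the seat, each flush with a corner of the seat. Four stretchers, 28 mm wide and 19 mm tall, connect adjacent legs with their undersides at z = 267 mm, each running between the inner faces of the legs it joins and aligned with the legs' outer faces on the other axis.

B is a straight ladder. Two 53×37 mm vertical rails, 1874 mm tall, stand 349 mm apart (outside-to-outside) with their front faces coplanar on the −y side. 7 rungs, each 37 mm deep and 23 mm tall, span between the inner faces of the rails, front faces flush with the rails. The lowest rung's underside is at z = 155 mm and rungs are spaced 253 mm apart (underside to underside).

The ladder is on top of the stool, centred.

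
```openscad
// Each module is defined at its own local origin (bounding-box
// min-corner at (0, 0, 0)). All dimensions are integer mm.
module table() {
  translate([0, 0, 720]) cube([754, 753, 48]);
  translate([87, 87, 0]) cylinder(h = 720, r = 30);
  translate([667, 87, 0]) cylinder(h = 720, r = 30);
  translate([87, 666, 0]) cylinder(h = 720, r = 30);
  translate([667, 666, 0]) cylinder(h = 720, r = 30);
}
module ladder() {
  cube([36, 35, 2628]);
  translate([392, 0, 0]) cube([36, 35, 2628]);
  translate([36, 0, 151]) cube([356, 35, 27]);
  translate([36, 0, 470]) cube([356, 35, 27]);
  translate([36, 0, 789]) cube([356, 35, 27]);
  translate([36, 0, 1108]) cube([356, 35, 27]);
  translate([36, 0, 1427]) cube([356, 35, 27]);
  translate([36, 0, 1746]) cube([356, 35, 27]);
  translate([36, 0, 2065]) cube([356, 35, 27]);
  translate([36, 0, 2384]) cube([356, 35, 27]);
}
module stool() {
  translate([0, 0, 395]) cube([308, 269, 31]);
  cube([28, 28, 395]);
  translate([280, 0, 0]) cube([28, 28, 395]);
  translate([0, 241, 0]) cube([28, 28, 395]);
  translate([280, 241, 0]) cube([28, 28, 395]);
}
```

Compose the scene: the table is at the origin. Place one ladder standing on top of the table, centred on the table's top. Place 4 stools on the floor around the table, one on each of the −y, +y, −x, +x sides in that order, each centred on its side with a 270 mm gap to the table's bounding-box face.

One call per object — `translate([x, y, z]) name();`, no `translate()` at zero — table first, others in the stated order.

table();
translate([163, 359, 768]) ladder();
translate([223, -539, 0]) stool();
translate([223, 1023, 0]) stool();
translate([-578, 242, 0]) stool();
translate([1024, 242, 0]) stool();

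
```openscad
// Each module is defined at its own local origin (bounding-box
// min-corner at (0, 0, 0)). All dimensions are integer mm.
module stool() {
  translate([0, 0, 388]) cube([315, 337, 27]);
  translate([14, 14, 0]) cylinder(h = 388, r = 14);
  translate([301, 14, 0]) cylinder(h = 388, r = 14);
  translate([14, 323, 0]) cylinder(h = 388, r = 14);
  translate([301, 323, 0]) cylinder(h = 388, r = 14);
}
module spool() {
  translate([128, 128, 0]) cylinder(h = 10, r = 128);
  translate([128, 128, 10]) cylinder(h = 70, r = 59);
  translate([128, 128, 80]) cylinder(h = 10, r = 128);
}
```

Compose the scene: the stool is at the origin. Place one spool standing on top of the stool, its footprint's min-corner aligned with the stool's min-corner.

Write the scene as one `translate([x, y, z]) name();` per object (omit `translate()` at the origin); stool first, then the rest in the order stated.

stool();
translate([0, 0, 415]) spool();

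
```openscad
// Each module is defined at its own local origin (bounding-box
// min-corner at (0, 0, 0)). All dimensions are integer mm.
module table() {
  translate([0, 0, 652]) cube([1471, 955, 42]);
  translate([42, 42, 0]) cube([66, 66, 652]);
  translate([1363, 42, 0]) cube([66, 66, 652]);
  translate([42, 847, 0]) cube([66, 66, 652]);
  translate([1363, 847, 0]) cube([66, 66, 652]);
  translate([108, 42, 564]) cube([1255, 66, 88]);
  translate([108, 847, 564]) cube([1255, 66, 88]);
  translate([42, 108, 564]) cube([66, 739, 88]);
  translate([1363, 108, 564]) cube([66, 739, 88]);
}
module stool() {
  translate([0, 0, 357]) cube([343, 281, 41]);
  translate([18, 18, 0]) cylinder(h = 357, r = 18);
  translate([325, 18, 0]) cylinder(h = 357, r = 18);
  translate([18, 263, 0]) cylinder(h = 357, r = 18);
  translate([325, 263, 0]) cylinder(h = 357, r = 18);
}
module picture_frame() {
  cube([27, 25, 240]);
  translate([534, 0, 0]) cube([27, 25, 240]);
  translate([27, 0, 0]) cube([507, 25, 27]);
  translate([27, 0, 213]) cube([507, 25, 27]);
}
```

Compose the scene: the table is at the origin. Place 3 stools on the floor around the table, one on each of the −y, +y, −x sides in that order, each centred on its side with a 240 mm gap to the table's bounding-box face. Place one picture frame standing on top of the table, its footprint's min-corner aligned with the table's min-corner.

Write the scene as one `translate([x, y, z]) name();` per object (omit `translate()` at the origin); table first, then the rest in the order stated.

table();
translate([564, -521, 0]) stool();
translate([564, 1195, 0]) stool();
translate([-583, 337, 0]) stool();
translate([0, 0, 694]) picture_frame();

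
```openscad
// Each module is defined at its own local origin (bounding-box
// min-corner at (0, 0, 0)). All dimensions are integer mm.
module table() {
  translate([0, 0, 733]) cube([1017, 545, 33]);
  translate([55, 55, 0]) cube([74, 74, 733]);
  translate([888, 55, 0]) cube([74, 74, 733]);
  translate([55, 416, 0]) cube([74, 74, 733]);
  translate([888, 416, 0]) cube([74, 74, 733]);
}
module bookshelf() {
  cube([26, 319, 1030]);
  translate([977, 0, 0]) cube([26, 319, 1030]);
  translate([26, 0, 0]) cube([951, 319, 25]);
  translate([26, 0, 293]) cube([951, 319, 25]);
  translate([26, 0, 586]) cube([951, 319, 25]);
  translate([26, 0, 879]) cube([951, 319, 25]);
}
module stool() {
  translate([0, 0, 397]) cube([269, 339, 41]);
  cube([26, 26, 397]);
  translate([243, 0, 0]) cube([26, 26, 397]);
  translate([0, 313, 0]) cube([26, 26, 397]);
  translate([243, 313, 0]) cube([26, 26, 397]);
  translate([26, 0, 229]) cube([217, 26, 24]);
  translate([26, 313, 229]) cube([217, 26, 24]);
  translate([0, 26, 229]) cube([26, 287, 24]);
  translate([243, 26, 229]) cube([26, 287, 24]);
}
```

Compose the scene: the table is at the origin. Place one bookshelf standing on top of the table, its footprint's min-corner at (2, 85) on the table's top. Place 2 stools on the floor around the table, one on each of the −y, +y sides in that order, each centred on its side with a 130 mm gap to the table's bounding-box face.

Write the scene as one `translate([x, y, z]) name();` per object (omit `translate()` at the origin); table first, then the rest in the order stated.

table();
translate([2, 85, 766]) bookshelf();
translate([374, -469, 0]) stool();
translate([374, 675, 0]) stool();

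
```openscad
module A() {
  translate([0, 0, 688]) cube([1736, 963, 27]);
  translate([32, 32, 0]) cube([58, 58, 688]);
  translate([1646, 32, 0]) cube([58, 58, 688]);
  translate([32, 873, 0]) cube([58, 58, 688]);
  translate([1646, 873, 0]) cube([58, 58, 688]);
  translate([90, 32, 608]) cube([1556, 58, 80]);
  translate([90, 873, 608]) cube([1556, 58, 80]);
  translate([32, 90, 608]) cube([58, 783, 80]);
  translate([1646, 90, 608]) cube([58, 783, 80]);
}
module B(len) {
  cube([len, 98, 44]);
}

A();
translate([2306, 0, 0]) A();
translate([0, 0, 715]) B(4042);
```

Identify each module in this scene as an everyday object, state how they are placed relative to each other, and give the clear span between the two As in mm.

A is a table. B is a beam. A beam spans the tops of two tables. The clear span between the two tables is 570 mm.

Second table starts at x = 2306; first ends at x = 1736; clear span = 2306 − 1736 = 570 mm.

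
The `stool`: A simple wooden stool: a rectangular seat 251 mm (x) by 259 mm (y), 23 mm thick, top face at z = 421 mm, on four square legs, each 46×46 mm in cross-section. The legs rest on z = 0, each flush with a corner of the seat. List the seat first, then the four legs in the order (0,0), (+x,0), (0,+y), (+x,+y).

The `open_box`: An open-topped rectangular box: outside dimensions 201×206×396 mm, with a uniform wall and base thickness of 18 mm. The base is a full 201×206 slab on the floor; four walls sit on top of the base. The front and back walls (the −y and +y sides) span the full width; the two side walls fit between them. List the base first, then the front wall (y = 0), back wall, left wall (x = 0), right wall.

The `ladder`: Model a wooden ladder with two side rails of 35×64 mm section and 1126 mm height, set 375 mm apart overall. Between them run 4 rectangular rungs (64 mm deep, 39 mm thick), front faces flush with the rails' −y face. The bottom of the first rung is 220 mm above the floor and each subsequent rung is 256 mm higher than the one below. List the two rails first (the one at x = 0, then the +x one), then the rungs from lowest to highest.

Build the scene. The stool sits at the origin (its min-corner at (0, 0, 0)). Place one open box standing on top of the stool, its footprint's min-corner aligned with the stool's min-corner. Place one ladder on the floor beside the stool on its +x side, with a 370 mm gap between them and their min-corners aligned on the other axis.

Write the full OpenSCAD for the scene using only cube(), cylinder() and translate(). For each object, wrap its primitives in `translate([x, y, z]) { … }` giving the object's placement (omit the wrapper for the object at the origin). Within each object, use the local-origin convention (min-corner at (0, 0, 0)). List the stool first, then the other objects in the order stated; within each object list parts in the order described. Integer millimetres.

translate([0, 0, 398]) cube([251, 259, 23]);
cube([46, 46, 398]);
translate([205, 0, 0]) cube([46, 46, 398]);
translate([0, 213, 0]) cube([46, 46, 398]);
translate([205, 213, 0]) cube([46, 46, 398]);
translate([0, 0, 421]) {
  cube([201, 206, 18]);
  translate([0, 0, 18]) cube([201, 18, 378]);
  translate([0, 188, 18]) cube([201, 18, 378]);
  translate([0, 18, 18]) cube([18, 170, 378]);
  translate([183, 18, 18]) cube([18, 170, 378]);
}
translate([621, 0, 0]) {
  cube([35, 64, 1126]);
  translate([340, 0, 0]) cube([35, 64, 1126]);
  translate([35, 0, 220]) cube([305, 64, 39]);
  translate([35, 0, 476]) cube([305, 64, 39]);
  translate([35, 0, 732]) cube([305, 64, 39]);
  translate([35, 0, 988]) cube([305, 64, 39]);
}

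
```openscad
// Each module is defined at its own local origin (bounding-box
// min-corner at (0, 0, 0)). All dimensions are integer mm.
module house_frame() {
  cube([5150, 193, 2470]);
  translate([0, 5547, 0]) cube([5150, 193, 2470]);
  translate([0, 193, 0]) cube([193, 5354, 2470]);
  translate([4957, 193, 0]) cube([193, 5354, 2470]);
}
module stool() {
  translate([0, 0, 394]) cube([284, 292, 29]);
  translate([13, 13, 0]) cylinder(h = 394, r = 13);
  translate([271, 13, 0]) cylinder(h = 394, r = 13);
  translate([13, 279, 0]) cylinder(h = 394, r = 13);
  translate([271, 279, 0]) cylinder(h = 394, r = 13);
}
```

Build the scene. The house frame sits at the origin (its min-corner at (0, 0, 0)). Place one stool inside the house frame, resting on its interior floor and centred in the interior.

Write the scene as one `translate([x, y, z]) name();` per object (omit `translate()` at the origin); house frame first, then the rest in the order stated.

house_frame();
translate([2433, 2724, 0]) stool();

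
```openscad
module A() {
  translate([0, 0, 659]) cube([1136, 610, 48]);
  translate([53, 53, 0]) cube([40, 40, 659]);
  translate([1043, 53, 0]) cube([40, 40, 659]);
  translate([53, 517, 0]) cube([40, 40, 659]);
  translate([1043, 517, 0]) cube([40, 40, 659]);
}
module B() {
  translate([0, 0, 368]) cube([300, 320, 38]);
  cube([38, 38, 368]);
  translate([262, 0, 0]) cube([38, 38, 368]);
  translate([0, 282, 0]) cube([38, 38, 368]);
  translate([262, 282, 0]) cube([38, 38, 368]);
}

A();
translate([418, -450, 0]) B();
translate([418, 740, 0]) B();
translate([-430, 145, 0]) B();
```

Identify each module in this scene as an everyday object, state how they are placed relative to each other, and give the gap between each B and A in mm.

Each stool's nearest face is 130 mm from the table's bounding box.

A is a table. B is a stool. Three stools sit around the table at the −y, +y, −x sides. The gap between each stool and the table is 130 mm.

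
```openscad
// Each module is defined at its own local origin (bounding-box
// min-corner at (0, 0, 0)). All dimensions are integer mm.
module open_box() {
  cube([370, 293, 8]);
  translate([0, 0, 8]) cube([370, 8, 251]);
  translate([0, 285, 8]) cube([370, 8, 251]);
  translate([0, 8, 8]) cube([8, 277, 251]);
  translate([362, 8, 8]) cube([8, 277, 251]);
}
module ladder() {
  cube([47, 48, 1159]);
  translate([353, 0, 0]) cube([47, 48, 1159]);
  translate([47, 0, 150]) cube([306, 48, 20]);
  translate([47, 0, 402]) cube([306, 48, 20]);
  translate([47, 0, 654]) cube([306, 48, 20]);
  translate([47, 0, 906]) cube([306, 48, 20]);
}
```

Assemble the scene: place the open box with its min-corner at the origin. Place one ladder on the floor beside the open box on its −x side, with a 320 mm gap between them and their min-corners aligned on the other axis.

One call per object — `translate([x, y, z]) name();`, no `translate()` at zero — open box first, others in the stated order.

open_box();
translate([-720, 0, 0]) ladder();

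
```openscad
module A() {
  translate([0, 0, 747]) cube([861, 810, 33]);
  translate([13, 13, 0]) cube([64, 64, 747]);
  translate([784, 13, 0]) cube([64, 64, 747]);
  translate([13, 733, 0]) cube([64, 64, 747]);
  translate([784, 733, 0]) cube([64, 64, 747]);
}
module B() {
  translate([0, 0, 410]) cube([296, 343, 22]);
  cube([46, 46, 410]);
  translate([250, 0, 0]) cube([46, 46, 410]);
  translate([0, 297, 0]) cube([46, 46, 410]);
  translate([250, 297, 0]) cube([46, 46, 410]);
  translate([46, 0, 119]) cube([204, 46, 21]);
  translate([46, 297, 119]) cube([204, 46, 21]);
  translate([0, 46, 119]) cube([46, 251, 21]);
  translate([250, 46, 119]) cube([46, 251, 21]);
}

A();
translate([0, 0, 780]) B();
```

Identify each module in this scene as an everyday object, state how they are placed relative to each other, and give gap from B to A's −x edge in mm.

The stool's min-x is at 0; the table's min-x is 0; gap = 0 mm.

A is a table. B is a stool. The stool is on top of the table. The gap from the stool to the table's −x edge is 0 mm.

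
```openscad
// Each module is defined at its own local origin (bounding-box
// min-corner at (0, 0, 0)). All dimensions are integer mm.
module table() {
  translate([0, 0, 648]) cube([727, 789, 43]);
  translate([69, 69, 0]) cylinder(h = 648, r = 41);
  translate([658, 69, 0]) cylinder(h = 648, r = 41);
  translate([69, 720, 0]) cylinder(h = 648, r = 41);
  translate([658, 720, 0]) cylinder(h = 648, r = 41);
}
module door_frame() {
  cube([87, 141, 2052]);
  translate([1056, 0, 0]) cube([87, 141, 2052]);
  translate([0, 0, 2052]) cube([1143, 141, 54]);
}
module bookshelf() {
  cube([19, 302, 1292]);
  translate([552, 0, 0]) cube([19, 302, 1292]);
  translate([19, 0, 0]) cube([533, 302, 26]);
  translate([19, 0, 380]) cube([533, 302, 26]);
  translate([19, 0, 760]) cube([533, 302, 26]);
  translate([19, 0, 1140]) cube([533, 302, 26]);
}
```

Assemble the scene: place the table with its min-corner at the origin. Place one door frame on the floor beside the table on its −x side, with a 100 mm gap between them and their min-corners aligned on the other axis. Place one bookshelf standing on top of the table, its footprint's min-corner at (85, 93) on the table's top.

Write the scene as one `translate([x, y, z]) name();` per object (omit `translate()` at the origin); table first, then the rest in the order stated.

table();
translate([-1243, 0, 0]) door_frame();
translate([85, 93, 691]) bookshelf();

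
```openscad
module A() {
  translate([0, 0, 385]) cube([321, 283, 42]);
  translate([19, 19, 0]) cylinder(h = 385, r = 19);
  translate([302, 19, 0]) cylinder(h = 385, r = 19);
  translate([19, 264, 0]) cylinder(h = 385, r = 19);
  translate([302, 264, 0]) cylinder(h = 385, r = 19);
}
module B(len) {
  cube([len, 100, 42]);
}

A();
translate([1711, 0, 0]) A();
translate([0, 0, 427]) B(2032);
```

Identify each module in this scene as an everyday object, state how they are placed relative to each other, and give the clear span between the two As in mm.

A is a stool. B is a beam. A beam spans the tops of two stools. The clear span between the two stools is 1390 mm.

Second stool starts at x = 1711; first ends at x = 321; clear span = 1711 − 321 = 1390 mm.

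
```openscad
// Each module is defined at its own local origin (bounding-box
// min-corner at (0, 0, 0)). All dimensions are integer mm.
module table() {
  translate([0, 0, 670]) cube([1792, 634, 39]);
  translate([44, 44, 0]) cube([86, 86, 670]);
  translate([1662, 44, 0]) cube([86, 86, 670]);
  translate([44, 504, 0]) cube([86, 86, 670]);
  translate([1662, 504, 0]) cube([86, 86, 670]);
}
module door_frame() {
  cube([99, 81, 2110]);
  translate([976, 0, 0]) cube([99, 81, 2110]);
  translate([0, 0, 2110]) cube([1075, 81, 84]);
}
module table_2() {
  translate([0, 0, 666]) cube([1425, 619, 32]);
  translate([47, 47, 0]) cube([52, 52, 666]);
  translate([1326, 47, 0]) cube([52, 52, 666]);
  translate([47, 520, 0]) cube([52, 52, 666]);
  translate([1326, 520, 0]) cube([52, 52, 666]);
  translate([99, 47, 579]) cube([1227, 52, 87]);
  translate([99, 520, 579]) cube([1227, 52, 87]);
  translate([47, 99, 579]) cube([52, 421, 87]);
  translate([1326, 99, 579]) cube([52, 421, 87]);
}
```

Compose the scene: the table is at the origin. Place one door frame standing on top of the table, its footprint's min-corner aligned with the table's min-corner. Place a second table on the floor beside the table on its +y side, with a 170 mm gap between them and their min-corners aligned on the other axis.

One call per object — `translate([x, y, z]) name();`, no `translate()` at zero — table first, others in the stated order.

table();
translate([0, 0, 709]) door_frame();
translate([0, 804, 0]) table_2();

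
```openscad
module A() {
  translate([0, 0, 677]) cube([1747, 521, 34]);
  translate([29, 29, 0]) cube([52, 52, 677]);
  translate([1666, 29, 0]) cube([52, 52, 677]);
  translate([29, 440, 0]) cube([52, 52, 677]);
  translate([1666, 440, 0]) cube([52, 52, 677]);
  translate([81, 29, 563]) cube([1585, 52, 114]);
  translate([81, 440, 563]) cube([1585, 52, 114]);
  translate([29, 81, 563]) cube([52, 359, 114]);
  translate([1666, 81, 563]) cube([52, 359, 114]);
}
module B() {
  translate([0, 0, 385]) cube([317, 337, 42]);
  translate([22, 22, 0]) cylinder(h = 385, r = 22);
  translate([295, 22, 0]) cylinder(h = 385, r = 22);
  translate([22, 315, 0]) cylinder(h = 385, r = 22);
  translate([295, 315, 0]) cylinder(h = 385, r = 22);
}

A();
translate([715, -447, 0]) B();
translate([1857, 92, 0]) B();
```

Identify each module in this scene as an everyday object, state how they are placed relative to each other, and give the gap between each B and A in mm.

A is a table. B is a stool. Two stools sit around the table at the −y, +x sides. The gap between each stool and the table is 110 mm.

Each stool's nearest face is 110 mm from the table's bounding box.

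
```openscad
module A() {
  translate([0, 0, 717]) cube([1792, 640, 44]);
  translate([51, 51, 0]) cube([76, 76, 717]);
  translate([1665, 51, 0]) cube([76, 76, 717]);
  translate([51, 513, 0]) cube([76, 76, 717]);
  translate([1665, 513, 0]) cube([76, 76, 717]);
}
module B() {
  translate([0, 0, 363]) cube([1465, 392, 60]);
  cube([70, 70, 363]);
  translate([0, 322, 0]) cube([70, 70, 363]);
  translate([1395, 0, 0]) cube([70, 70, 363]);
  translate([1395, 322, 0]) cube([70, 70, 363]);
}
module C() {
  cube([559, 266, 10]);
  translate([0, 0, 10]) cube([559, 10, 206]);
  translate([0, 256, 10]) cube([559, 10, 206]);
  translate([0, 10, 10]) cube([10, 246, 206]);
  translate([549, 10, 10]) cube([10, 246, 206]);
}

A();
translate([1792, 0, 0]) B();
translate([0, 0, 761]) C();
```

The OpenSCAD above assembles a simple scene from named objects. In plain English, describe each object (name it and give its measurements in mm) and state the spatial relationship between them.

A is a table with a 1792×640 mm rectangular top, 44 mm thick, top surface at z = 761 mm, supported by four 76×76 mm square legs, each inset 51 mm from the nearest pair of top edges, running from the floor.

B is a bench: a 1465×392 mm seat slab, 60 mm thick, top at z = 423 mm, on four 70×70 mm square legs flush with the seat corners and standing on z = 0.

C is an open storage box with external size 559×266×216 mm and wall thickness 10 mm (the base is also 10 mm thick). The base covers the whole footprint; the four walls stand on the base, with the y-facing walls full-width and the x-facing walls fitting between their inner faces.

The bench is against the table's +x side, with their −y faces flush. The open box is on top of the table.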